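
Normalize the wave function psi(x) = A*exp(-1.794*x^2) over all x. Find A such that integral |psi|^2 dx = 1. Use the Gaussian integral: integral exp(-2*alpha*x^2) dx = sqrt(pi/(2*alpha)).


integral |psi|^2 dx = A^2 * sqrt(pi/(2*alpha)) = 1
A^2 = sqrt(2*alpha/pi)
= sqrt(2 * 1.794 / pi)
= 1.068689
A = sqrt(1.068689)
= 1.0338

1.0338


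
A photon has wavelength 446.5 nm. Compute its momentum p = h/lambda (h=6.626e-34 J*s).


p = h / lambda
= 6.626e-34 / (446.5e-9)
= 6.626e-34 / 4.4650e-07
= 1.4840e-27 kg*m/s

1.4840e-27


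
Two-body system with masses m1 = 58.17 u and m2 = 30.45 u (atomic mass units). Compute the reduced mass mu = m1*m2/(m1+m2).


mu = m1 * m2 / (m1 + m2)
= 58.17 * 30.45 / (58.17 + 30.45)
= 1771.2765 / 88.62
= 19.9873 u

19.9873


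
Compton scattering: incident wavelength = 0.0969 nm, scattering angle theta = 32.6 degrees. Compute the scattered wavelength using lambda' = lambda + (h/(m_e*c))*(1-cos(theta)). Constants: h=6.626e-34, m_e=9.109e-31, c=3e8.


Compton wavelength: h/(m_e*c) = 2.4247e-12 m
d_lambda = 2.4247e-12 * (1 - cos(32.6 deg))
= 2.4247e-12 * 0.157548
= 3.8201e-13 m = 0.000382 nm
lambda' = 0.0969 + 0.000382
= 0.097282 nm

0.097282


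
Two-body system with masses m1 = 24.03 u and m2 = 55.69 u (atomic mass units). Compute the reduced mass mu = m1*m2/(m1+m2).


mu = m1 * m2 / (m1 + m2)
= 24.03 * 55.69 / (24.03 + 55.69)
= 1338.2307 / 79.72
= 16.7866 u

16.7866


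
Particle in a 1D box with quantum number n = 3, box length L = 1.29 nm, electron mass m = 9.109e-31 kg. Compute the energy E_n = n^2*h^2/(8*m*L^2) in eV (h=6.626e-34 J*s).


E = n^2 * h^2 / (8 * m * L^2)
= 3^2 * (6.626e-34)^2 / (8 * 9.109e-31 * (1.29e-9)^2)
= 9 * 4.3904e-67 / (8 * 9.109e-31 * 1.6641e-18)
= 3.2584e-19 J
= 2.034 eV

2.034


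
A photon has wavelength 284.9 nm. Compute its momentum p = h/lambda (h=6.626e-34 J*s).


p = h / lambda
= 6.626e-34 / (284.9e-9)
= 6.626e-34 / 2.8490e-07
= 2.3257e-27 kg*m/s

2.3257e-27


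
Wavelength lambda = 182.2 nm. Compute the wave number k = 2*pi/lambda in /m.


k = 2 * pi / lambda
= 6.2832 / (182.2e-9)
= 6.2832 / 1.8220e-07
= 3.4485e+07 /m

3.4485e+07


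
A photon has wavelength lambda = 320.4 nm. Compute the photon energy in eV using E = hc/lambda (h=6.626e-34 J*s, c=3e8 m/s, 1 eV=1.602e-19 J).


E = hc / lambda
= (6.626e-34)(3e8) / (320.4e-9)
= 1.9878e-25 / 3.2040e-07
= 6.2041e-19 J
Converting to eV: 6.2041e-19 / 1.602e-19
= 3.8727 eV

3.8727


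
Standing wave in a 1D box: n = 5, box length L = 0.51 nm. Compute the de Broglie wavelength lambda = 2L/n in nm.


lambda = 2L / n
= 2 * 0.51 / 5
= 1.02 / 5
= 0.204 nm

0.204


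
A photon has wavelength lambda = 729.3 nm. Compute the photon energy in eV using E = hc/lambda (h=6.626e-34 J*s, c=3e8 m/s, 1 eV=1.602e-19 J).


E = hc / lambda
= (6.626e-34)(3e8) / (729.3e-9)
= 1.9878e-25 / 7.2930e-07
= 2.7256e-19 J
Converting to eV: 2.7256e-19 / 1.602e-19
= 1.7014 eV

1.7014


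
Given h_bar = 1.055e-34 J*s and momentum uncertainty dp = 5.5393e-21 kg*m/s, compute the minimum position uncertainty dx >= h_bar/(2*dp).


dx = h_bar / (2 * dp)
= 1.055e-34 / (2 * 5.5393e-21)
= 1.055e-34 / 1.1079e-20
= 9.5229e-15 m

9.5229e-15


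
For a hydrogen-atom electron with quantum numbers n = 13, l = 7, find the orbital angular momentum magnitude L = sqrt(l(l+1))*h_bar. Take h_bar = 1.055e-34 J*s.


L = sqrt(l*(l+1)) * h_bar
= sqrt(7 * 8) * 1.055e-34
= sqrt(56) * 1.055e-34
= 7.4833 * 1.055e-34
= 7.8949e-34 J*s

7.8949e-34


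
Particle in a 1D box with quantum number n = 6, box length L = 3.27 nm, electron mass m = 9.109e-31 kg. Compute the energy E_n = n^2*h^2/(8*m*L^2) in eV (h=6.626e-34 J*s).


E = n^2 * h^2 / (8 * m * L^2)
= 6^2 * (6.626e-34)^2 / (8 * 9.109e-31 * (3.27e-9)^2)
= 36 * 4.3904e-67 / (8 * 9.109e-31 * 1.0693e-17)
= 2.0284e-19 J
= 1.2662 eV

1.2662


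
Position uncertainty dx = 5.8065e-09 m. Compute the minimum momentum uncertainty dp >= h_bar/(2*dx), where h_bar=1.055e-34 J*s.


dp = h_bar / (2 * dx)
= 1.055e-34 / (2 * 5.8065e-09)
= 1.055e-34 / 1.1613e-08
= 9.0846e-27 kg*m/s

9.0846e-27


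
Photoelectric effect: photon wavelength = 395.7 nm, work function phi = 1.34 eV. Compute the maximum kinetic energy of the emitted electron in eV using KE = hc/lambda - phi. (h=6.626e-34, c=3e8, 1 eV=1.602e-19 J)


E_photon = hc / lambda
= (6.626e-34)(3e8) / (395.7e-9)
= 5.0235e-19 J
= 3.1358 eV
KE = E_photon - phi
= 3.1358 - 1.34
= 1.7958 eV

1.7958


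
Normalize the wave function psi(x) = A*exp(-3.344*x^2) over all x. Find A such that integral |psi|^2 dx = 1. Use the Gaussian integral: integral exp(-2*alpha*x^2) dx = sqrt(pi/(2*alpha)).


integral |psi|^2 dx = A^2 * sqrt(pi/(2*alpha)) = 1
A^2 = sqrt(2*alpha/pi)
= sqrt(2 * 3.344 / pi)
= 1.45906
A = sqrt(1.45906)
= 1.2079

1.2079


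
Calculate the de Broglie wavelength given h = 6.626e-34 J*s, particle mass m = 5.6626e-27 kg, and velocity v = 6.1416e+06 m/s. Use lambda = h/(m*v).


lambda = h / (m * v)
= 6.626e-34 / (5.6626e-27 * 6.1416e+06)
= 6.626e-34 / 3.4777e-20
= 1.9053e-14 m

1.9053e-14


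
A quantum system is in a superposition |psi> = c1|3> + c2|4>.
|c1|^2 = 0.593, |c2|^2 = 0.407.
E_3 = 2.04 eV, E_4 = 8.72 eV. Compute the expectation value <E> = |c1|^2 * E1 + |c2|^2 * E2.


<E> = |c1|^2 * E1 + |c2|^2 * E2
= 0.593 * 2.04 + 0.407 * 8.72
= 1.2097 + 3.549
= 4.7588 eV

4.7588


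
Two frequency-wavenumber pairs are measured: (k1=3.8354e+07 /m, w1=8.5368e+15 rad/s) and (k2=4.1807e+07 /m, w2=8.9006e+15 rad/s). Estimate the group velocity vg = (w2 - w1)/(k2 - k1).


vg = (w2 - w1) / (k2 - k1)
= (8.9006e+15 - 8.5368e+15) / (4.1807e+07 - 3.8354e+07)
= 3.6380e+14 / 3.4530e+06
= 1.0536e+08 m/s

1.0536e+08


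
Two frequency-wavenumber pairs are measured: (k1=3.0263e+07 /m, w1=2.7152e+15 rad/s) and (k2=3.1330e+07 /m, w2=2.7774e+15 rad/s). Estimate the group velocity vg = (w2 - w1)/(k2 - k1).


vg = (w2 - w1) / (k2 - k1)
= (2.7774e+15 - 2.7152e+15) / (3.1330e+07 - 3.0263e+07)
= 6.2200e+13 / 1.0670e+06
= 5.8294e+07 m/s

5.8294e+07


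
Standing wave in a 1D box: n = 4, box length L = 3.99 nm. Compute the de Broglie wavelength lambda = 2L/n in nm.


lambda = 2L / n
= 2 * 3.99 / 4
= 7.98 / 4
= 1.995 nm

1.995


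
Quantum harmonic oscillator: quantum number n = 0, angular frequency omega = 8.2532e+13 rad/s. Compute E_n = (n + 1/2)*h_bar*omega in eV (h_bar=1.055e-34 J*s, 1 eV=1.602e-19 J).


E = (n + 1/2) * h_bar * omega
= (0 + 0.5) * 1.055e-34 * 8.2532e+13
= 0.5 * 8.7071e-21
= 4.3536e-21 J
= 0.0272 eV

0.0272


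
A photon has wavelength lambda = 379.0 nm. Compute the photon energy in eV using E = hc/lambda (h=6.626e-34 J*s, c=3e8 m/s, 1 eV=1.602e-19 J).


E = hc / lambda
= (6.626e-34)(3e8) / (379.0e-9)
= 1.9878e-25 / 3.7900e-07
= 5.2449e-19 J
Converting to eV: 5.2449e-19 / 1.602e-19
= 3.2739 eV

3.2739


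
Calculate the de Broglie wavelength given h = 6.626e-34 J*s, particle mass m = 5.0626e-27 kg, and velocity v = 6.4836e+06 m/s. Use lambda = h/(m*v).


lambda = h / (m * v)
= 6.626e-34 / (5.0626e-27 * 6.4836e+06)
= 6.626e-34 / 3.2824e-20
= 2.0187e-14 m

2.0187e-14


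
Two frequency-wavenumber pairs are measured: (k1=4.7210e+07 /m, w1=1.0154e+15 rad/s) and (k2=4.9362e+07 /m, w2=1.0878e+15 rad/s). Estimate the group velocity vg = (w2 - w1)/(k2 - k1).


vg = (w2 - w1) / (k2 - k1)
= (1.0878e+15 - 1.0154e+15) / (4.9362e+07 - 4.7210e+07)
= 7.2400e+13 / 2.1520e+06
= 3.3643e+07 m/s

3.3643e+07


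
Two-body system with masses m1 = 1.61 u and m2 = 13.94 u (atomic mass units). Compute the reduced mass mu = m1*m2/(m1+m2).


mu = m1 * m2 / (m1 + m2)
= 1.61 * 13.94 / (1.61 + 13.94)
= 22.4434 / 15.55
= 1.4433 u

1.4433


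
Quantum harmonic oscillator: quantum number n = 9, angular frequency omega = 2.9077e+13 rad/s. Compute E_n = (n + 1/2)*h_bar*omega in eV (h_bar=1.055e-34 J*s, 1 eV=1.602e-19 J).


E = (n + 1/2) * h_bar * omega
= (9 + 0.5) * 1.055e-34 * 2.9077e+13
= 9.5 * 3.0676e-21
= 2.9142e-20 J
= 0.1819 eV

0.1819


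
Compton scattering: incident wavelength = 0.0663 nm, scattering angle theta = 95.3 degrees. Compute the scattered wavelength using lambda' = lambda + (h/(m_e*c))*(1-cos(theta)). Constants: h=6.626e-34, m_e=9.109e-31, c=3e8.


Compton wavelength: h/(m_e*c) = 2.4247e-12 m
d_lambda = 2.4247e-12 * (1 - cos(95.3 deg))
= 2.4247e-12 * 1.092371
= 2.6487e-12 m = 0.002649 nm
lambda' = 0.0663 + 0.002649
= 0.068949 nm

0.068949


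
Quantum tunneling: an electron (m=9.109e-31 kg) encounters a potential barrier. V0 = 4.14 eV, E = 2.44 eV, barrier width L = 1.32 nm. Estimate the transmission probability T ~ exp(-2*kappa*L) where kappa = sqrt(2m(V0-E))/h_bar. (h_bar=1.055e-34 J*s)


V0 - E = 1.7 eV = 2.7234e-19 J
kappa = sqrt(2 * m * (V0-E)) / h_bar
= sqrt(2 * 9.109e-31 * 2.7234e-19) / 1.055e-34
= 6.6766e+09 /m
2*kappa*L = 2 * 6.6766e+09 * 1.32e-9
= 17.6262
T = exp(-17.6262) = 2.213396e-08

2.213396e-08


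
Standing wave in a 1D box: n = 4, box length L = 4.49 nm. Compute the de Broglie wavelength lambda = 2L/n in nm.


lambda = 2L / n
= 2 * 4.49 / 4
= 8.98 / 4
= 2.245 nm

2.245


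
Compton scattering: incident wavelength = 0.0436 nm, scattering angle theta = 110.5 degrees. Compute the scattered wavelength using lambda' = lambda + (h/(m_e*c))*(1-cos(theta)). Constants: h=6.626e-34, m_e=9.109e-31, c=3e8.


Compton wavelength: h/(m_e*c) = 2.4247e-12 m
d_lambda = 2.4247e-12 * (1 - cos(110.5 deg))
= 2.4247e-12 * 1.350207
= 3.2739e-12 m = 0.003274 nm
lambda' = 0.0436 + 0.003274
= 0.046874 nm

0.046874


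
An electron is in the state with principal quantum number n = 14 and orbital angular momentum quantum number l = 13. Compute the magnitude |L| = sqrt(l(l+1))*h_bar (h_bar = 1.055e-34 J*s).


L = sqrt(l*(l+1)) * h_bar
= sqrt(13 * 14) * 1.055e-34
= sqrt(182) * 1.055e-34
= 13.4907 * 1.055e-34
= 1.4233e-33 J*s

1.4233e-33


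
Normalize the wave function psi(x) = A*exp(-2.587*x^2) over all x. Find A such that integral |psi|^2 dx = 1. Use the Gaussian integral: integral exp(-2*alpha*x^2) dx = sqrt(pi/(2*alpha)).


integral |psi|^2 dx = A^2 * sqrt(pi/(2*alpha)) = 1
A^2 = sqrt(2*alpha/pi)
= sqrt(2 * 2.587 / pi)
= 1.28333
A = sqrt(1.28333)
= 1.1328

1.1328


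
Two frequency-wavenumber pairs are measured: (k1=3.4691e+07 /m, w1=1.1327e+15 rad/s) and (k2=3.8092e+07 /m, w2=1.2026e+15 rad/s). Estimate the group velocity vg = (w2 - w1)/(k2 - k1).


vg = (w2 - w1) / (k2 - k1)
= (1.2026e+15 - 1.1327e+15) / (3.8092e+07 - 3.4691e+07)
= 6.9900e+13 / 3.4010e+06
= 2.0553e+07 m/s

2.0553e+07


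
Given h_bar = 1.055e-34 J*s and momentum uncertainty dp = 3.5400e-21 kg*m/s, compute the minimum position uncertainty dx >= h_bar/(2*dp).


dx = h_bar / (2 * dp)
= 1.055e-34 / (2 * 3.5400e-21)
= 1.055e-34 / 7.0800e-21
= 1.4901e-14 m

1.4901e-14


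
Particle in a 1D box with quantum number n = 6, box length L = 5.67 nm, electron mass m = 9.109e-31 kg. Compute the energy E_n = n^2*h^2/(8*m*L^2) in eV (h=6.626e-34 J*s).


E = n^2 * h^2 / (8 * m * L^2)
= 6^2 * (6.626e-34)^2 / (8 * 9.109e-31 * (5.67e-9)^2)
= 36 * 4.3904e-67 / (8 * 9.109e-31 * 3.2149e-17)
= 6.7465e-20 J
= 0.4211 eV

0.4211


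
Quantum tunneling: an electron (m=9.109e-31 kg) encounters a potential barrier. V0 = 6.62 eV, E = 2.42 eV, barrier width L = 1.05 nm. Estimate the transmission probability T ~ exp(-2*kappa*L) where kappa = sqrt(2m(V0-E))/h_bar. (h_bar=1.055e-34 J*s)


V0 - E = 4.2 eV = 6.7284e-19 J
kappa = sqrt(2 * m * (V0-E)) / h_bar
= sqrt(2 * 9.109e-31 * 6.7284e-19) / 1.055e-34
= 1.0494e+10 /m
2*kappa*L = 2 * 1.0494e+10 * 1.05e-9
= 22.038
T = exp(-22.038) = 2.685334e-10

2.685334e-10


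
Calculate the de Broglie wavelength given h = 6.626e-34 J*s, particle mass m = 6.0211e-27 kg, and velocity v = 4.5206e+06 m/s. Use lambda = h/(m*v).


lambda = h / (m * v)
= 6.626e-34 / (6.0211e-27 * 4.5206e+06)
= 6.626e-34 / 2.7219e-20
= 2.4343e-14 m

2.4343e-14


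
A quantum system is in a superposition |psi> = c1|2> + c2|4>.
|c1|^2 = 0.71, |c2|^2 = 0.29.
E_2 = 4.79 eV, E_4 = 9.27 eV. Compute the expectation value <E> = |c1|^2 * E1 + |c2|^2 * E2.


<E> = |c1|^2 * E1 + |c2|^2 * E2
= 0.71 * 4.79 + 0.29 * 9.27
= 3.4009 + 2.6883
= 6.0892 eV

6.0892


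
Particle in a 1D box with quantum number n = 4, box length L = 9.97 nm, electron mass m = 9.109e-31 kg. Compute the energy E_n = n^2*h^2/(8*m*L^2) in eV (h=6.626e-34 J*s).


E = n^2 * h^2 / (8 * m * L^2)
= 4^2 * (6.626e-34)^2 / (8 * 9.109e-31 * (9.97e-9)^2)
= 16 * 4.3904e-67 / (8 * 9.109e-31 * 9.9401e-17)
= 9.6978e-21 J
= 0.0605 eV

0.0605


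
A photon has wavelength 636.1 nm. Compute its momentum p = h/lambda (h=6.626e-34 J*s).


p = h / lambda
= 6.626e-34 / (636.1e-9)
= 6.626e-34 / 6.3610e-07
= 1.0417e-27 kg*m/s

1.0417e-27


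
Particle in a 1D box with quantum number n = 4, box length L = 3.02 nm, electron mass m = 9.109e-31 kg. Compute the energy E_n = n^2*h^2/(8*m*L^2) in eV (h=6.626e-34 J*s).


E = n^2 * h^2 / (8 * m * L^2)
= 4^2 * (6.626e-34)^2 / (8 * 9.109e-31 * (3.02e-9)^2)
= 16 * 4.3904e-67 / (8 * 9.109e-31 * 9.1204e-18)
= 1.0569e-19 J
= 0.6598 eV

0.6598


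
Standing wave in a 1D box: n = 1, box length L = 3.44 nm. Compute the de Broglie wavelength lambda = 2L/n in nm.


lambda = 2L / n
= 2 * 3.44 / 1
= 6.88 / 1
= 6.88 nm

6.88


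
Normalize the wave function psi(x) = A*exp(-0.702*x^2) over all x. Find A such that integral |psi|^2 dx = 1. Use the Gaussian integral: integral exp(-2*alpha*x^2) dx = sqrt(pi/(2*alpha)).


integral |psi|^2 dx = A^2 * sqrt(pi/(2*alpha)) = 1
A^2 = sqrt(2*alpha/pi)
= sqrt(2 * 0.702 / pi)
= 0.668511
A = sqrt(0.668511)
= 0.8176

0.8176


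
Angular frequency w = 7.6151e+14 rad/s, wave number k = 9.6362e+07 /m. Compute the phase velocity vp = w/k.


vp = w / k
= 7.6151e+14 / 9.6362e+07
= 7.9026e+06 m/s

7.9026e+06


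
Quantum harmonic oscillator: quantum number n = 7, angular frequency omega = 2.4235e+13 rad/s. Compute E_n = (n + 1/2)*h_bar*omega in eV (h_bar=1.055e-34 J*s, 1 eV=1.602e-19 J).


E = (n + 1/2) * h_bar * omega
= (7 + 0.5) * 1.055e-34 * 2.4235e+13
= 7.5 * 2.5568e-21
= 1.9176e-20 J
= 0.1197 eV

0.1197


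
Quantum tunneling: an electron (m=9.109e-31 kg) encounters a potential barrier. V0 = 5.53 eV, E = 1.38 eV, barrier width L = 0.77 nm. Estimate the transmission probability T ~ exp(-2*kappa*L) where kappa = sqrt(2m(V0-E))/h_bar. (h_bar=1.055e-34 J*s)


V0 - E = 4.15 eV = 6.6483e-19 J
kappa = sqrt(2 * m * (V0-E)) / h_bar
= sqrt(2 * 9.109e-31 * 6.6483e-19) / 1.055e-34
= 1.0432e+10 /m
2*kappa*L = 2 * 1.0432e+10 * 0.77e-9
= 16.0647
T = exp(-16.0647) = 1.054796e-07

1.054796e-07


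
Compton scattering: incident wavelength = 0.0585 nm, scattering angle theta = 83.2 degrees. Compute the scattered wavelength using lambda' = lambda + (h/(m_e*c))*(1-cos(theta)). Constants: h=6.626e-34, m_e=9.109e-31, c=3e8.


Compton wavelength: h/(m_e*c) = 2.4247e-12 m
d_lambda = 2.4247e-12 * (1 - cos(83.2 deg))
= 2.4247e-12 * 0.881596
= 2.1376e-12 m = 0.002138 nm
lambda' = 0.0585 + 0.002138
= 0.060638 nm

0.060638


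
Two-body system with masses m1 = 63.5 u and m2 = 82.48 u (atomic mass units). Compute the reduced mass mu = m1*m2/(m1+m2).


mu = m1 * m2 / (m1 + m2)
= 63.5 * 82.48 / (63.5 + 82.48)
= 5237.48 / 145.98
= 35.8781 u

35.8781


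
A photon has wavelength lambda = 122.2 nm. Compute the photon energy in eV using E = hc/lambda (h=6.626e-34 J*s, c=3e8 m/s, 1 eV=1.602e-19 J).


E = hc / lambda
= (6.626e-34)(3e8) / (122.2e-9)
= 1.9878e-25 / 1.2220e-07
= 1.6267e-18 J
Converting to eV: 1.6267e-18 / 1.602e-19
= 10.154 eV

10.154


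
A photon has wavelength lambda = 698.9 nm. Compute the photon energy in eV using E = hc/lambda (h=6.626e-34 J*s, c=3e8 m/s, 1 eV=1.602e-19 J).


E = hc / lambda
= (6.626e-34)(3e8) / (698.9e-9)
= 1.9878e-25 / 6.9890e-07
= 2.8442e-19 J
Converting to eV: 2.8442e-19 / 1.602e-19
= 1.7754 eV

1.7754


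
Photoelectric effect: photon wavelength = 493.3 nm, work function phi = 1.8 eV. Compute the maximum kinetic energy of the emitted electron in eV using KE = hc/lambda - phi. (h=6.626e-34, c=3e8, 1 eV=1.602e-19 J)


E_photon = hc / lambda
= (6.626e-34)(3e8) / (493.3e-9)
= 4.0296e-19 J
= 2.5154 eV
KE = E_photon - phi
= 2.5154 - 1.8
= 0.7154 eV

0.7154


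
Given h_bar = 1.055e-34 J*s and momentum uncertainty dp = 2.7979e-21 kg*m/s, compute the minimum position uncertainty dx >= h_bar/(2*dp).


dx = h_bar / (2 * dp)
= 1.055e-34 / (2 * 2.7979e-21)
= 1.055e-34 / 5.5958e-21
= 1.8853e-14 m

1.8853e-14


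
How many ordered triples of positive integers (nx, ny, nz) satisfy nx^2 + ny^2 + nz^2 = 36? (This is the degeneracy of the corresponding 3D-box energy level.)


Enumerate all (nx, ny, nz) with nx^2 + ny^2 + nz^2 = 36:
(2,4,4)
(4,2,4)
(4,4,2)
Total degeneracy = 3

3


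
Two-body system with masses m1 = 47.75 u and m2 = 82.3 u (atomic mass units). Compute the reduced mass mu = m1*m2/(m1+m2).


mu = m1 * m2 / (m1 + m2)
= 47.75 * 82.3 / (47.75 + 82.3)
= 3929.825 / 130.05
= 30.2178 u

30.2178


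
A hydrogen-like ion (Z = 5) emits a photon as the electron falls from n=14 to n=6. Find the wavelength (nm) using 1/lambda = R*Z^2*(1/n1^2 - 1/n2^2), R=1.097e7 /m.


1/lambda = R * Z^2 * (1/n1^2 - 1/n2^2)
= 1.097e7 * 5^2 * (1/6^2 - 1/14^2)
= 1.097e7 * 25 * (0.027778 - 0.005102)
= 6.2188e+06 /m
lambda = 1 / 6.2188e+06
= 160.8022 nm

160.8022


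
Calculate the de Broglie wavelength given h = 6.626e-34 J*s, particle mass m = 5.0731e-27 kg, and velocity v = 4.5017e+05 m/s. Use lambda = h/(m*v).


lambda = h / (m * v)
= 6.626e-34 / (5.0731e-27 * 4.5017e+05)
= 6.626e-34 / 2.2838e-21
= 2.9014e-13 m

2.9014e-13


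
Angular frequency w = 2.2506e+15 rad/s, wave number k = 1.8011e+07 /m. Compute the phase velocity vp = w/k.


vp = w / k
= 2.2506e+15 / 1.8011e+07
= 1.2496e+08 m/s

1.2496e+08


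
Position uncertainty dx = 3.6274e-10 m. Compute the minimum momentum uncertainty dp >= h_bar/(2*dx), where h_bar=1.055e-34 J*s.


dp = h_bar / (2 * dx)
= 1.055e-34 / (2 * 3.6274e-10)
= 1.055e-34 / 7.2548e-10
= 1.4542e-25 kg*m/s

1.4542e-25


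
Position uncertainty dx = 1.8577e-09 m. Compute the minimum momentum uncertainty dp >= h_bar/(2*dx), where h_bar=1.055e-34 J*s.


dp = h_bar / (2 * dx)
= 1.055e-34 / (2 * 1.8577e-09)
= 1.055e-34 / 3.7154e-09
= 2.8395e-26 kg*m/s

2.8395e-26


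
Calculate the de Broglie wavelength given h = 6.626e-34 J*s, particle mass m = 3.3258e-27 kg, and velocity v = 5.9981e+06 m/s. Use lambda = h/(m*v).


lambda = h / (m * v)
= 6.626e-34 / (3.3258e-27 * 5.9981e+06)
= 6.626e-34 / 1.9948e-20
= 3.3216e-14 m

3.3216e-14


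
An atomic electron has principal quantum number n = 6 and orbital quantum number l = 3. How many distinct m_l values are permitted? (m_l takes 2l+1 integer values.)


m_l ranges from -l to +l in integer steps
So m_l goes from -3 to +3
Count = 2l + 1 = 2*3 + 1
= 7

7


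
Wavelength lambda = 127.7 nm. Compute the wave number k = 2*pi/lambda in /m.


k = 2 * pi / lambda
= 6.2832 / (127.7e-9)
= 6.2832 / 1.2770e-07
= 4.9203e+07 /m

4.9203e+07


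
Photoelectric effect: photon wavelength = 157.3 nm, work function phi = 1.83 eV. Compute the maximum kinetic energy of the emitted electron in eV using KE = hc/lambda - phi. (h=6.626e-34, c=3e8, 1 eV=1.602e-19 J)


E_photon = hc / lambda
= (6.626e-34)(3e8) / (157.3e-9)
= 1.2637e-18 J
= 7.8883 eV
KE = E_photon - phi
= 7.8883 - 1.83
= 6.0583 eV

6.0583


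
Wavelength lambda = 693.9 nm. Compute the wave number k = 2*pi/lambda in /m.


k = 2 * pi / lambda
= 6.2832 / (693.9e-9)
= 6.2832 / 6.9390e-07
= 9.0549e+06 /m

9.0549e+06


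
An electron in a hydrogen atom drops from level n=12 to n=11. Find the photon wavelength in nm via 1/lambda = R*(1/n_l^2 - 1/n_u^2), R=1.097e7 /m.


1/lambda = R * (1/n_l^2 - 1/n_u^2)
= 1.097e7 * (1/11^2 - 1/12^2)
= 1.097e7 * (0.008264 - 0.006944)
= 1.097e7 * 0.00132
= 1.4481e+04 /m
lambda = 1 / 1.4481e+04 = 69057.905 nm

69057.905


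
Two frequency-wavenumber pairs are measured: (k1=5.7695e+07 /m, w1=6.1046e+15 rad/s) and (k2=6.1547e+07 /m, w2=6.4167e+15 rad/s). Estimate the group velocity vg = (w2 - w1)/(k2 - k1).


vg = (w2 - w1) / (k2 - k1)
= (6.4167e+15 - 6.1046e+15) / (6.1547e+07 - 5.7695e+07)
= 3.1210e+14 / 3.8520e+06
= 8.1023e+07 m/s

8.1023e+07


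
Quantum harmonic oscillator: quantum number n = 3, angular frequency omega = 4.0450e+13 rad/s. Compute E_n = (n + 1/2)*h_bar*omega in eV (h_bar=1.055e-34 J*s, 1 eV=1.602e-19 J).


E = (n + 1/2) * h_bar * omega
= (3 + 0.5) * 1.055e-34 * 4.0450e+13
= 3.5 * 4.2675e-21
= 1.4936e-20 J
= 0.0932 eV

0.0932


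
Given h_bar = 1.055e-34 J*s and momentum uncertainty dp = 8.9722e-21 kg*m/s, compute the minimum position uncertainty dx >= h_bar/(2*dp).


dx = h_bar / (2 * dp)
= 1.055e-34 / (2 * 8.9722e-21)
= 1.055e-34 / 1.7944e-20
= 5.8793e-15 m

5.8793e-15


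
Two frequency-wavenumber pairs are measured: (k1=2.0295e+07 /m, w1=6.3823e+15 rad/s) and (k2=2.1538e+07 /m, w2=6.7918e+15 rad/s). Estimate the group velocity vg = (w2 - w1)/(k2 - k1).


vg = (w2 - w1) / (k2 - k1)
= (6.7918e+15 - 6.3823e+15) / (2.1538e+07 - 2.0295e+07)
= 4.0950e+14 / 1.2430e+06
= 3.2944e+08 m/s

3.2944e+08


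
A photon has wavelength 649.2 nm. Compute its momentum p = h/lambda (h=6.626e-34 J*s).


p = h / lambda
= 6.626e-34 / (649.2e-9)
= 6.626e-34 / 6.4920e-07
= 1.0206e-27 kg*m/s

1.0206e-27


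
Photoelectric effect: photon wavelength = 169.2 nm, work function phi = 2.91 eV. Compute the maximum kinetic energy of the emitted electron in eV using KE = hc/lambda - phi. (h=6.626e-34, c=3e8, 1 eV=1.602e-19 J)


E_photon = hc / lambda
= (6.626e-34)(3e8) / (169.2e-9)
= 1.1748e-18 J
= 7.3335 eV
KE = E_photon - phi
= 7.3335 - 2.91
= 4.4235 eV

4.4235


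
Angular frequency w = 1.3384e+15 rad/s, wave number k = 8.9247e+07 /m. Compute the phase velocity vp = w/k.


vp = w / k
= 1.3384e+15 / 8.9247e+07
= 1.4997e+07 m/s

1.4997e+07


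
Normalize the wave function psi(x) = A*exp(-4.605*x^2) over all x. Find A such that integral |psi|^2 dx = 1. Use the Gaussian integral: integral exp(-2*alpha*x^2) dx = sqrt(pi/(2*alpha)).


integral |psi|^2 dx = A^2 * sqrt(pi/(2*alpha)) = 1
A^2 = sqrt(2*alpha/pi)
= sqrt(2 * 4.605 / pi)
= 1.712202
A = sqrt(1.712202)
= 1.3085

1.3085


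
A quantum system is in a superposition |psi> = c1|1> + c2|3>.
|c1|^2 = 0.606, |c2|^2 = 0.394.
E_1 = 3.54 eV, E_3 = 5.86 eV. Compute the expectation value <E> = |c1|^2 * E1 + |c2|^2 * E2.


<E> = |c1|^2 * E1 + |c2|^2 * E2
= 0.606 * 3.54 + 0.394 * 5.86
= 2.1452 + 2.3088
= 4.4541 eV

4.4541


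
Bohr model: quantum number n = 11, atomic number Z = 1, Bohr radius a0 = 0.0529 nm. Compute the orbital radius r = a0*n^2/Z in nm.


r = a0 * n^2 / Z
= 0.0529 * 11^2 / 1
= 0.0529 * 121 / 1
= 6.4009 nm

6.4009


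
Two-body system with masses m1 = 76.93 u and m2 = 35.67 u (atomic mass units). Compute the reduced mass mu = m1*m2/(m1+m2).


mu = m1 * m2 / (m1 + m2)
= 76.93 * 35.67 / (76.93 + 35.67)
= 2744.0931 / 112.6
= 24.3703 u

24.3703


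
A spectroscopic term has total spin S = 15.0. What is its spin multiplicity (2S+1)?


Spin multiplicity = 2S + 1
= 2 * 15.0 + 1
= 30.0 + 1
= 31

31


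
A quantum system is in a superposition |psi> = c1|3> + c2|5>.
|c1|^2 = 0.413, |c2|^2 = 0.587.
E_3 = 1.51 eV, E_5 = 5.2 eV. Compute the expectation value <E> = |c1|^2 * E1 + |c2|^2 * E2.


<E> = |c1|^2 * E1 + |c2|^2 * E2
= 0.413 * 1.51 + 0.587 * 5.2
= 0.6236 + 3.0524
= 3.676 eV

3.676


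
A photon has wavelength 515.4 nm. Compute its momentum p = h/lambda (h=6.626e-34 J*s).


p = h / lambda
= 6.626e-34 / (515.4e-9)
= 6.626e-34 / 5.1540e-07
= 1.2856e-27 kg*m/s

1.2856e-27


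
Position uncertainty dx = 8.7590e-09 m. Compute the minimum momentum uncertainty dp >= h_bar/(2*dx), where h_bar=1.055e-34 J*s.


dp = h_bar / (2 * dx)
= 1.055e-34 / (2 * 8.7590e-09)
= 1.055e-34 / 1.7518e-08
= 6.0224e-27 kg*m/s

6.0224e-27


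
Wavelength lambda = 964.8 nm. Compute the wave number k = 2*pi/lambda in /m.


k = 2 * pi / lambda
= 6.2832 / (964.8e-9)
= 6.2832 / 9.6480e-07
= 6.5124e+06 /m

6.5124e+06


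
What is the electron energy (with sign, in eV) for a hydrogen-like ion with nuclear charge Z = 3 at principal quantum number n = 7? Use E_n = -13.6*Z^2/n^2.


E_n = -13.6 * Z^2 / n^2
= -13.6 * 3^2 / 7^2
= -13.6 * 9 / 49
= -2.498 eV

-2.498


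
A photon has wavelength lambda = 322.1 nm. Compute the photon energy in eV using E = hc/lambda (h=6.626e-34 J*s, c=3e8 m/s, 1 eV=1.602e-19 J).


E = hc / lambda
= (6.626e-34)(3e8) / (322.1e-9)
= 1.9878e-25 / 3.2210e-07
= 6.1714e-19 J
Converting to eV: 6.1714e-19 / 1.602e-19
= 3.8523 eV

3.8523


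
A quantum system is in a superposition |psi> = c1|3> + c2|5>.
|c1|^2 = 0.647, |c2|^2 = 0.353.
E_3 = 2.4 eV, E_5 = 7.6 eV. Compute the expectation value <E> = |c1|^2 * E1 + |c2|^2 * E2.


<E> = |c1|^2 * E1 + |c2|^2 * E2
= 0.647 * 2.4 + 0.353 * 7.6
= 1.5528 + 2.6828
= 4.2356 eV

4.2356


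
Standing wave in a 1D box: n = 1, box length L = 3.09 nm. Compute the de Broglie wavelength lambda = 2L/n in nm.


lambda = 2L / n
= 2 * 3.09 / 1
= 6.18 / 1
= 6.18 nm

6.18


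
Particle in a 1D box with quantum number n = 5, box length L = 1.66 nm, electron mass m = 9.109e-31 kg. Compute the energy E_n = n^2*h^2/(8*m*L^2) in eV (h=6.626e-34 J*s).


E = n^2 * h^2 / (8 * m * L^2)
= 5^2 * (6.626e-34)^2 / (8 * 9.109e-31 * (1.66e-9)^2)
= 25 * 4.3904e-67 / (8 * 9.109e-31 * 2.7556e-18)
= 5.4660e-19 J
= 3.412 eV

3.412


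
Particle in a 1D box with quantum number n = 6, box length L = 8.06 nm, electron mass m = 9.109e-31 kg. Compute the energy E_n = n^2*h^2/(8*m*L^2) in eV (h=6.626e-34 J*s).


E = n^2 * h^2 / (8 * m * L^2)
= 6^2 * (6.626e-34)^2 / (8 * 9.109e-31 * (8.06e-9)^2)
= 36 * 4.3904e-67 / (8 * 9.109e-31 * 6.4964e-17)
= 3.3387e-20 J
= 0.2084 eV

0.2084


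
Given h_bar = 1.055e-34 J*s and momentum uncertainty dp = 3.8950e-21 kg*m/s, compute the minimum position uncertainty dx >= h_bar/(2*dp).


dx = h_bar / (2 * dp)
= 1.055e-34 / (2 * 3.8950e-21)
= 1.055e-34 / 7.7900e-21
= 1.3543e-14 m

1.3543e-14


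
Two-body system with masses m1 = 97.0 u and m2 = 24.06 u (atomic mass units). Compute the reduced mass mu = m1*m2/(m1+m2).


mu = m1 * m2 / (m1 + m2)
= 97.0 * 24.06 / (97.0 + 24.06)
= 2333.82 / 121.06
= 19.2782 u

19.2782


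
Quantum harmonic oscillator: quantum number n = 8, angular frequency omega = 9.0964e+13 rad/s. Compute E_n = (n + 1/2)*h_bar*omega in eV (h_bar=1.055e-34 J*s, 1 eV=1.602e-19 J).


E = (n + 1/2) * h_bar * omega
= (8 + 0.5) * 1.055e-34 * 9.0964e+13
= 8.5 * 9.5967e-21
= 8.1572e-20 J
= 0.5092 eV

0.5092


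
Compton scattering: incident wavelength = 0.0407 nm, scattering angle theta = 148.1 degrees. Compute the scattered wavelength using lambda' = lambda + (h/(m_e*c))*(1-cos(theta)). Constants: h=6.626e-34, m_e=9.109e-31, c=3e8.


Compton wavelength: h/(m_e*c) = 2.4247e-12 m
d_lambda = 2.4247e-12 * (1 - cos(148.1 deg))
= 2.4247e-12 * 1.848972
= 4.4832e-12 m = 0.004483 nm
lambda' = 0.0407 + 0.004483
= 0.045183 nm

0.045183


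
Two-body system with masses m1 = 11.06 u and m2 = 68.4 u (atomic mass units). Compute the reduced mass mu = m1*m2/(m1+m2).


mu = m1 * m2 / (m1 + m2)
= 11.06 * 68.4 / (11.06 + 68.4)
= 756.504 / 79.46
= 9.5206 u

9.5206


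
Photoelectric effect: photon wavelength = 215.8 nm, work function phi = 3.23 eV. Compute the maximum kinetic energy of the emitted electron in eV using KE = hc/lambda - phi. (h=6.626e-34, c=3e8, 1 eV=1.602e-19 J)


E_photon = hc / lambda
= (6.626e-34)(3e8) / (215.8e-9)
= 9.2113e-19 J
= 5.7499 eV
KE = E_photon - phi
= 5.7499 - 3.23
= 2.5199 eV

2.5199


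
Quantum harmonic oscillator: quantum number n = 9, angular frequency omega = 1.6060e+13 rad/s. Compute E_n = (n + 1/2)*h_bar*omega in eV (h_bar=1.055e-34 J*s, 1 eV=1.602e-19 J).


E = (n + 1/2) * h_bar * omega
= (9 + 0.5) * 1.055e-34 * 1.6060e+13
= 9.5 * 1.6943e-21
= 1.6096e-20 J
= 0.1005 eV

0.1005


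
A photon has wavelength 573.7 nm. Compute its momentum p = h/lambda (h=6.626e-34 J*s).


p = h / lambda
= 6.626e-34 / (573.7e-9)
= 6.626e-34 / 5.7370e-07
= 1.1550e-27 kg*m/s

1.1550e-27


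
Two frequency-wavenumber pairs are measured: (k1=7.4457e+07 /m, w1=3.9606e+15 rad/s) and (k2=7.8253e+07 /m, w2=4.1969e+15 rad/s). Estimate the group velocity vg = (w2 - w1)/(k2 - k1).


vg = (w2 - w1) / (k2 - k1)
= (4.1969e+15 - 3.9606e+15) / (7.8253e+07 - 7.4457e+07)
= 2.3630e+14 / 3.7960e+06
= 6.2250e+07 m/s

6.2250e+07


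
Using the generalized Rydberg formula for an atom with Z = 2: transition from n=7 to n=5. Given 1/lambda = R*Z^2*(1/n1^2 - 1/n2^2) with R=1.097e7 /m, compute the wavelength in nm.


1/lambda = R * Z^2 * (1/n1^2 - 1/n2^2)
= 1.097e7 * 2^2 * (1/5^2 - 1/7^2)
= 1.097e7 * 4 * (0.04 - 0.020408)
= 8.5969e+05 /m
lambda = 1 / 8.5969e+05
= 1163.2103 nm

1163.2103


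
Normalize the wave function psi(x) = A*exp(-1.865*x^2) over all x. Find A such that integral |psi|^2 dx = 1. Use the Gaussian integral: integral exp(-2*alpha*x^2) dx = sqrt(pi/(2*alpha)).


integral |psi|^2 dx = A^2 * sqrt(pi/(2*alpha)) = 1
A^2 = sqrt(2*alpha/pi)
= sqrt(2 * 1.865 / pi)
= 1.089631
A = sqrt(1.089631)
= 1.0439

1.0439


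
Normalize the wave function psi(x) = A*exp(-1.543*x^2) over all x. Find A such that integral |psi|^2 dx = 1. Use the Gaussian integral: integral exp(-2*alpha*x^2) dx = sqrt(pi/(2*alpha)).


integral |psi|^2 dx = A^2 * sqrt(pi/(2*alpha)) = 1
A^2 = sqrt(2*alpha/pi)
= sqrt(2 * 1.543 / pi)
= 0.991113
A = sqrt(0.991113)
= 0.9955

0.9955


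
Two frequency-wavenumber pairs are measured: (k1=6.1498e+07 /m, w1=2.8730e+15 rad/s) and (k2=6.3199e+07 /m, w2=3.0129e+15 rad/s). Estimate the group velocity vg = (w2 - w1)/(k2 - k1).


vg = (w2 - w1) / (k2 - k1)
= (3.0129e+15 - 2.8730e+15) / (6.3199e+07 - 6.1498e+07)
= 1.3990e+14 / 1.7010e+06
= 8.2246e+07 m/s

8.2246e+07


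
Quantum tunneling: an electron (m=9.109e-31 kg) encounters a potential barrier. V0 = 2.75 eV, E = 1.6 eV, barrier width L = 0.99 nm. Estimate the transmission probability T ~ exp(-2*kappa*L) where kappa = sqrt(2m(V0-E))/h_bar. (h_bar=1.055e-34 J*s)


V0 - E = 1.15 eV = 1.8423e-19 J
kappa = sqrt(2 * m * (V0-E)) / h_bar
= sqrt(2 * 9.109e-31 * 1.8423e-19) / 1.055e-34
= 5.4913e+09 /m
2*kappa*L = 2 * 5.4913e+09 * 0.99e-9
= 10.8728
T = exp(-10.8728) = 1.896631e-05

1.896631e-05


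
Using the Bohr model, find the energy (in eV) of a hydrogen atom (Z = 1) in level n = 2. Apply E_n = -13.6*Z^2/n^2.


E_n = -13.6 * Z^2 / n^2
= -13.6 * 1^2 / 2^2
= -13.6 * 1 / 4
= -3.4 eV

-3.4


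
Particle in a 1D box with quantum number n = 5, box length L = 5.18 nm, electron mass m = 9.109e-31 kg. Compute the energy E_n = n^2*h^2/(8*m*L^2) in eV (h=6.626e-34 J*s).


E = n^2 * h^2 / (8 * m * L^2)
= 5^2 * (6.626e-34)^2 / (8 * 9.109e-31 * (5.18e-9)^2)
= 25 * 4.3904e-67 / (8 * 9.109e-31 * 2.6832e-17)
= 5.6134e-20 J
= 0.3504 eV

0.3504


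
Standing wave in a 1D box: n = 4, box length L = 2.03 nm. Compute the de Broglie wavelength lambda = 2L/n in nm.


lambda = 2L / n
= 2 * 2.03 / 4
= 4.06 / 4
= 1.015 nm

1.015


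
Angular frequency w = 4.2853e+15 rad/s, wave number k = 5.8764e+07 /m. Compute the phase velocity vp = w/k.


vp = w / k
= 4.2853e+15 / 5.8764e+07
= 7.2924e+07 m/s

7.2924e+07


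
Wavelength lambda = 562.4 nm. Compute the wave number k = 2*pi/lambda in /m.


k = 2 * pi / lambda
= 6.2832 / (562.4e-9)
= 6.2832 / 5.6240e-07
= 1.1172e+07 /m

1.1172e+07


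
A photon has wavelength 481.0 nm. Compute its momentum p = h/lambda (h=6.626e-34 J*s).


p = h / lambda
= 6.626e-34 / (481.0e-9)
= 6.626e-34 / 4.8100e-07
= 1.3775e-27 kg*m/s

1.3775e-27


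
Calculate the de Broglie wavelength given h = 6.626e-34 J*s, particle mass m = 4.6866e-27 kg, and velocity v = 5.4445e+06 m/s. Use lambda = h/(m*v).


lambda = h / (m * v)
= 6.626e-34 / (4.6866e-27 * 5.4445e+06)
= 6.626e-34 / 2.5516e-20
= 2.5968e-14 m

2.5968e-14


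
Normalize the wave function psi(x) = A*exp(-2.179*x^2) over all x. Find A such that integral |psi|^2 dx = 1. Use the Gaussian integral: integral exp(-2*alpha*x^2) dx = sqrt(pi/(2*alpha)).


integral |psi|^2 dx = A^2 * sqrt(pi/(2*alpha)) = 1
A^2 = sqrt(2*alpha/pi)
= sqrt(2 * 2.179 / pi)
= 1.177792
A = sqrt(1.177792)
= 1.0853

1.0853


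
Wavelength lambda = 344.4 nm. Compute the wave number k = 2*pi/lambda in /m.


k = 2 * pi / lambda
= 6.2832 / (344.4e-9)
= 6.2832 / 3.4440e-07
= 1.8244e+07 /m

1.8244e+07


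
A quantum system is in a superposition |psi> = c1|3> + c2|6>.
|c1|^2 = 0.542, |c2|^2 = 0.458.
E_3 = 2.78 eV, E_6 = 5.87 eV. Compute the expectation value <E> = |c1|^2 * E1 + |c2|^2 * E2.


<E> = |c1|^2 * E1 + |c2|^2 * E2
= 0.542 * 2.78 + 0.458 * 5.87
= 1.5068 + 2.6885
= 4.1952 eV

4.1952


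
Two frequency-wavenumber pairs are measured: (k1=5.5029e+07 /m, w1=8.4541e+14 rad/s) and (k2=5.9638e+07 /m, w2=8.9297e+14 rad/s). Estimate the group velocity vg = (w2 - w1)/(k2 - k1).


vg = (w2 - w1) / (k2 - k1)
= (8.9297e+14 - 8.4541e+14) / (5.9638e+07 - 5.5029e+07)
= 4.7560e+13 / 4.6090e+06
= 1.0319e+07 m/s

1.0319e+07


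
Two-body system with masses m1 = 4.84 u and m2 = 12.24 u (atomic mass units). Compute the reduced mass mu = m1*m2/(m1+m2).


mu = m1 * m2 / (m1 + m2)
= 4.84 * 12.24 / (4.84 + 12.24)
= 59.2416 / 17.08
= 3.4685 u

3.4685


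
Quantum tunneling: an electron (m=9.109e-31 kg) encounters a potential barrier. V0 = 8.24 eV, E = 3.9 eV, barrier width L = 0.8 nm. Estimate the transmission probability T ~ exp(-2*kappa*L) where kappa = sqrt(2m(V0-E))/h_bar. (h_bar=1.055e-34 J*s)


V0 - E = 4.34 eV = 6.9527e-19 J
kappa = sqrt(2 * m * (V0-E)) / h_bar
= sqrt(2 * 9.109e-31 * 6.9527e-19) / 1.055e-34
= 1.0668e+10 /m
2*kappa*L = 2 * 1.0668e+10 * 0.8e-9
= 17.0684
T = exp(-17.0684) = 3.866054e-08

3.866054e-08


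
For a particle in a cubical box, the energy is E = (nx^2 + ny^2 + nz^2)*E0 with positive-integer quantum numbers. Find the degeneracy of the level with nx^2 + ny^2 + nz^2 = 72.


Enumerate all (nx, ny, nz) with nx^2 + ny^2 + nz^2 = 72:
(2,2,8)
(2,8,2)
(8,2,2)
Total degeneracy = 3

3


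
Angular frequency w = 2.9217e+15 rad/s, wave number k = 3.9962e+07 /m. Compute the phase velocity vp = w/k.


vp = w / k
= 2.9217e+15 / 3.9962e+07
= 7.3112e+07 m/s

7.3112e+07


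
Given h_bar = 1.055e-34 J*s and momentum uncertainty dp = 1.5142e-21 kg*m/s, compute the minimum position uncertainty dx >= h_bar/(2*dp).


dx = h_bar / (2 * dp)
= 1.055e-34 / (2 * 1.5142e-21)
= 1.055e-34 / 3.0284e-21
= 3.4837e-14 m

3.4837e-14


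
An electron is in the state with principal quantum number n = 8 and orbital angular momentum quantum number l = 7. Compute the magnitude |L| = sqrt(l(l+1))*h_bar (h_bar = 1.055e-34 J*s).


L = sqrt(l*(l+1)) * h_bar
= sqrt(7 * 8) * 1.055e-34
= sqrt(56) * 1.055e-34
= 7.4833 * 1.055e-34
= 7.8949e-34 J*s

7.8949e-34


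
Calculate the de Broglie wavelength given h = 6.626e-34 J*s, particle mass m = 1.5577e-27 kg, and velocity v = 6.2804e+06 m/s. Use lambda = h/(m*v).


lambda = h / (m * v)
= 6.626e-34 / (1.5577e-27 * 6.2804e+06)
= 6.626e-34 / 9.7830e-21
= 6.7730e-14 m

6.7730e-14


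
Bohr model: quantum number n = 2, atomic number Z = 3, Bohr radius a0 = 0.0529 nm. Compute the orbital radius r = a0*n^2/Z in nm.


r = a0 * n^2 / Z
= 0.0529 * 2^2 / 3
= 0.0529 * 4 / 3
= 0.0705 nm

0.0705


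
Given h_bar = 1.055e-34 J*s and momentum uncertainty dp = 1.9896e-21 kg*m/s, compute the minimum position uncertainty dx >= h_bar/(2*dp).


dx = h_bar / (2 * dp)
= 1.055e-34 / (2 * 1.9896e-21)
= 1.055e-34 / 3.9792e-21
= 2.6513e-14 m

2.6513e-14


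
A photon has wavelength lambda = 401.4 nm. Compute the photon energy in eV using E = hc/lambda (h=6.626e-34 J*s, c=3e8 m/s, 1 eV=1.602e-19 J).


E = hc / lambda
= (6.626e-34)(3e8) / (401.4e-9)
= 1.9878e-25 / 4.0140e-07
= 4.9522e-19 J
Converting to eV: 4.9522e-19 / 1.602e-19
= 3.0912 eV

3.0912


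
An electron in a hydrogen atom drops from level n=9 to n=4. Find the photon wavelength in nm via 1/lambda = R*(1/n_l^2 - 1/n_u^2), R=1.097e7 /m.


1/lambda = R * (1/n_l^2 - 1/n_u^2)
= 1.097e7 * (1/4^2 - 1/9^2)
= 1.097e7 * (0.0625 - 0.012346)
= 1.097e7 * 0.050154
= 5.5019e+05 /m
lambda = 1 / 5.5019e+05 = 1817.5444 nm

1817.5444


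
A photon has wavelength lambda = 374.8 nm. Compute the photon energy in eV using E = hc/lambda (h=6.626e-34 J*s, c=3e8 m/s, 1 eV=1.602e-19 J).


E = hc / lambda
= (6.626e-34)(3e8) / (374.8e-9)
= 1.9878e-25 / 3.7480e-07
= 5.3036e-19 J
Converting to eV: 5.3036e-19 / 1.602e-19
= 3.3106 eV

3.3106


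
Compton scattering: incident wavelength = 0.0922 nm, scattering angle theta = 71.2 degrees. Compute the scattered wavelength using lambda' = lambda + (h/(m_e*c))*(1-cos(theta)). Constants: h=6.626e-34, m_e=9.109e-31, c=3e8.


Compton wavelength: h/(m_e*c) = 2.4247e-12 m
d_lambda = 2.4247e-12 * (1 - cos(71.2 deg))
= 2.4247e-12 * 0.677734
= 1.6433e-12 m = 0.001643 nm
lambda' = 0.0922 + 0.001643
= 0.093843 nm

0.093843


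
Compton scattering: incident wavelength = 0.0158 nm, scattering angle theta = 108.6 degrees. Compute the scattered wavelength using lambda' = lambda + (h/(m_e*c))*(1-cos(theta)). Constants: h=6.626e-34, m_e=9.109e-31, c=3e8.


Compton wavelength: h/(m_e*c) = 2.4247e-12 m
d_lambda = 2.4247e-12 * (1 - cos(108.6 deg))
= 2.4247e-12 * 1.318959
= 3.1981e-12 m = 0.003198 nm
lambda' = 0.0158 + 0.003198
= 0.018998 nm

0.018998


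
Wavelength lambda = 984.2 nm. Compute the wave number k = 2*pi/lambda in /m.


k = 2 * pi / lambda
= 6.2832 / (984.2e-9)
= 6.2832 / 9.8420e-07
= 6.3841e+06 /m

6.3841e+06


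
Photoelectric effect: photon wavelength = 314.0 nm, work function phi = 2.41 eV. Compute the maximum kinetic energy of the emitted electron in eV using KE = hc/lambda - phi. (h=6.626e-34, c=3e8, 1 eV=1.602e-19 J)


E_photon = hc / lambda
= (6.626e-34)(3e8) / (314.0e-9)
= 6.3306e-19 J
= 3.9517 eV
KE = E_photon - phi
= 3.9517 - 2.41
= 1.5417 eV

1.5417


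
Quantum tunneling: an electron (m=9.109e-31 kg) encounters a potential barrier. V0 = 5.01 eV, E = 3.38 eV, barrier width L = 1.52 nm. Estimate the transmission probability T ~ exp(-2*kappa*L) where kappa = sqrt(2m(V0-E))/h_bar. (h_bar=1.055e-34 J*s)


V0 - E = 1.63 eV = 2.6113e-19 J
kappa = sqrt(2 * m * (V0-E)) / h_bar
= sqrt(2 * 9.109e-31 * 2.6113e-19) / 1.055e-34
= 6.5377e+09 /m
2*kappa*L = 2 * 6.5377e+09 * 1.52e-9
= 19.8745
T = exp(-19.8745) = 2.336727e-09

2.336727e-09


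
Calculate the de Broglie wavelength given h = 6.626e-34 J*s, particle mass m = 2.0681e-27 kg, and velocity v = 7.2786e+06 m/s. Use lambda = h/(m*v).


lambda = h / (m * v)
= 6.626e-34 / (2.0681e-27 * 7.2786e+06)
= 6.626e-34 / 1.5053e-20
= 4.4018e-14 m

4.4018e-14


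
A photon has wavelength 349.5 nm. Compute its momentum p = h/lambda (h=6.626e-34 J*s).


p = h / lambda
= 6.626e-34 / (349.5e-9)
= 6.626e-34 / 3.4950e-07
= 1.8959e-27 kg*m/s

1.8959e-27


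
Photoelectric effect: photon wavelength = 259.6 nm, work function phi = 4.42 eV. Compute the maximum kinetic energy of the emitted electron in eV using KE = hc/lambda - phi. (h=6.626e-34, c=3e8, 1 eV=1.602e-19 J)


E_photon = hc / lambda
= (6.626e-34)(3e8) / (259.6e-9)
= 7.6572e-19 J
= 4.7798 eV
KE = E_photon - phi
= 4.7798 - 4.42
= 0.3598 eV

0.3598


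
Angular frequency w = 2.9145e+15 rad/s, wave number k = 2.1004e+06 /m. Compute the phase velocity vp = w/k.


vp = w / k
= 2.9145e+15 / 2.1004e+06
= 1.3876e+09 m/s

1.3876e+09


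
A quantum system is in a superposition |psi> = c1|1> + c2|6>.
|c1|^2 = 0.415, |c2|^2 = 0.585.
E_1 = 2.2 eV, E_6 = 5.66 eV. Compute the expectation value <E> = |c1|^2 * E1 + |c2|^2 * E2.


<E> = |c1|^2 * E1 + |c2|^2 * E2
= 0.415 * 2.2 + 0.585 * 5.66
= 0.913 + 3.3111
= 4.2241 eV

4.2241


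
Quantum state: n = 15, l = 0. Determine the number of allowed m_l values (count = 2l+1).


m_l ranges from -l to +l in integer steps
So m_l goes from -0 to +0
Count = 2l + 1 = 2*0 + 1
= 1

1
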